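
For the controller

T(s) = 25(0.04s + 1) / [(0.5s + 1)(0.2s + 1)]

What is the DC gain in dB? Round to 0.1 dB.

T(0) = 25 · 1 / 1 = 25
20 log₁₀(25) ≈ 27.96 dB

28.0 dB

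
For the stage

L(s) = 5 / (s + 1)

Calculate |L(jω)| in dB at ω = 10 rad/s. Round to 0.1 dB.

At s = jω = j10:
pole (s+1): 1 + j10 → |·| = √(1²+10²) = √101 ≈ 10.05, ∠ = arctan(10/1) ≈ 84.29°
|L| = 5 / 10.05 ≈ 0.49751
Gain = 20 log₁₀(0.49751) ≈ -6.06 dB

-6.1 dB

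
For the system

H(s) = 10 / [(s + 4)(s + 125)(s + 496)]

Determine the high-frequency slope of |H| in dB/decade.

-60 dB/decade

Each pole contributes −20 dB/decade at high frequency; each zero contributes +20 dB/decade.
Net: 0 zero(s) − 3 pole(s) → -60 dB/decade.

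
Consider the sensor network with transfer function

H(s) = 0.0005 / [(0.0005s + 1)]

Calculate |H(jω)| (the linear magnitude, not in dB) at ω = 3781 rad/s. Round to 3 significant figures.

0.000234

At ω = 3781 rad/s:
pole (1 + j3781·0.0005) = 1 + j1.8905 → |·| ≈ 2.1387, ∠ ≈ 62.12°
|H| = 0.0005 · 1 / (2.1387) ≈ 0.00023379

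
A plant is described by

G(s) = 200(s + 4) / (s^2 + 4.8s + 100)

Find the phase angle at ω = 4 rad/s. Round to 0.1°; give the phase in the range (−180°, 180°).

At s = jω = j4:
zero (s+4): 4 + j4 → |·| = √(4²+4²) = √32 ≈ 5.6569, ∠ = arctan(4/4) ≈ 45.00°
quadratic: (j4)² + 4.8·j4 + 100 = 84 + j19.2 → |·| ≈ 86.166, ∠ ≈ 12.88°
∠G = 45.00° − 12.88° = 32.12°

32.1°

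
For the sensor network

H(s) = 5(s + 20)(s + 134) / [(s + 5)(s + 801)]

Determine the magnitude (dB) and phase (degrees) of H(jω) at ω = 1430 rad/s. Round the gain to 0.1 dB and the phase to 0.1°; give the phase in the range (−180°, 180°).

At s = jω = j1430:
zero (s+20): 20 + j1430 → |·| = √(20²+1430²) = √2045300 ≈ 1430.1, ∠ = arctan(1430/20) ≈ 89.20°
zero (s+134): 134 + j1430 → |·| = √(134²+1430²) = √2062856 ≈ 1436.3, ∠ = arctan(1430/134) ≈ 84.65°
pole (s+5): 5 + j1430 → |·| = √(5²+1430²) = √2044925 ≈ 1430, ∠ = arctan(1430/5) ≈ 89.80°
pole (s+801): 801 + j1430 → |·| = √(801²+1430²) = √2686501 ≈ 1639.1, ∠ = arctan(1430/801) ≈ 60.75°
|H| = 5 · 2.0541e+06 / 2.3439e+06 ≈ 4.3818
Gain = 20 log₁₀(4.3818) ≈ 12.83 dB
∠H = 173.85° − 150.55° = 23.30°

12.8 dB, 23.3°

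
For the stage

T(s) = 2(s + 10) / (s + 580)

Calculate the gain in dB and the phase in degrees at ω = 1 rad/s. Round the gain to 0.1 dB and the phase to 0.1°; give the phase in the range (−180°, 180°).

-29.2 dB, 5.6°

At s = jω = j1:
zero (s+10): 10 + j1 → |·| = √(10²+1²) = √101 ≈ 10.05, ∠ = arctan(1/10) ≈ 5.71°
pole (s+580): 580 + j1 → |·| = √(580²+1²) = √336401 ≈ 580, ∠ = arctan(1/580) ≈ 0.10°
|T| = 2 · 10.05 / 580 ≈ 0.034655
Gain = 20 log₁₀(0.034655) ≈ -29.20 dB
∠T = 5.71° − 0.10° = 5.61°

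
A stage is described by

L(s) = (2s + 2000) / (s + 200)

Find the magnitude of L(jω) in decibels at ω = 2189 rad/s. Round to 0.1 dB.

6.8 dB

Substitute s = j2189:
Numerator: 2(j2189) + 2000 = 2000 + j4378
Denominator: (j2189) + 200 = 200 + j2189
|N| = √(2000² + 4378²) ≈ 4813.2, ∠N ≈ 65.45°
|D| = √(200² + 2189²) ≈ 2198.1, ∠D ≈ 84.78°
|L| = 4813.2 / 2198.1 ≈ 2.1897
Gain = 20 log₁₀(2.1897) ≈ 6.81 dB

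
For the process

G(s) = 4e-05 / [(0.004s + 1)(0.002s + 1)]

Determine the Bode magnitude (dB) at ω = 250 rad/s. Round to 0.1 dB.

-91.9 dB

At ω = 250 rad/s:
pole (1 + j250·0.004) = 1 + j1 → |·| ≈ 1.4142, ∠ ≈ 45.00°
pole (1 + j250·0.002) = 1 + j0.5 → |·| ≈ 1.118, ∠ ≈ 26.57°
|G| = 4e-05 · 1 / (1.4142 · 1.118) ≈ 2.5299e-05
Gain = 20 log₁₀(2.5299e-05) ≈ -91.94 dB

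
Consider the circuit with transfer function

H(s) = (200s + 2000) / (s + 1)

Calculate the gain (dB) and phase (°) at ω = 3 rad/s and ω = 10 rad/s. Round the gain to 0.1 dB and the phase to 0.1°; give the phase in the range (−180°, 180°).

Substitute s = j3:
Numerator: 200(j3) + 2000 = 2000 + j600
Denominator: (j3) + 1 = 1 + j3
|N| = √(2000² + 600²) ≈ 2088.1, ∠N ≈ 16.70°
|D| = √(1² + 3²) ≈ 3.1623, ∠D ≈ 71.57°
|H| = 2088.1 / 3.1623 ≈ 660.31
Gain = 20 log₁₀(660.31) ≈ 56.39 dB
∠H = 16.70° − 71.57° = -54.87°

Substitute s = j10:
Numerator: 200(j10) + 2000 = 2000 + j2000
Denominator: (j10) + 1 = 1 + j10
|N| = √(2000² + 2000²) ≈ 2828.4, ∠N ≈ 45.00°
|D| = √(1² + 10²) ≈ 10.05, ∠D ≈ 84.29°
|H| = 2828.4 / 10.05 ≈ 281.43
Gain = 20 log₁₀(281.43) ≈ 48.99 dB
∠H = 45.00° − 84.29° = -39.29°

ω = 3: 56.4 dB, -54.9°; ω = 10: 49.0 dB, -39.3°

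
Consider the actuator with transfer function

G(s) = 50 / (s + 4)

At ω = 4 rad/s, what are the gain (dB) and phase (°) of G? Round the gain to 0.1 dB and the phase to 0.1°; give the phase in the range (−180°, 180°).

Substitute s = j4:
Numerator: 50 = 50 + j0
Denominator: (j4) + 4 = 4 + j4
|N| = √(50² + 0²) ≈ 50, ∠N ≈ 0.00°
|D| = √(4² + 4²) ≈ 5.6569, ∠D ≈ 45.00°
|G| = 50 / 5.6569 ≈ 8.8388
Gain = 20 log₁₀(8.8388) ≈ 18.93 dB
∠G = 0.00° − 45.00° = -45.00°

18.9 dB, -45.0°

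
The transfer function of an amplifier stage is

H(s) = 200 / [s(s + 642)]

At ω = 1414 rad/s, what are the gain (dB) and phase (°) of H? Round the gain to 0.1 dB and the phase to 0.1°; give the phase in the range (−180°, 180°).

-80.8 dB, -155.6°

At s = jω = j1414:
pole (s+642): 642 + j1414 → |·| = √(642²+1414²) = √2411560 ≈ 1552.9, ∠ = arctan(1414/642) ≈ 65.58°
pole at origin: |s| = 1414, ∠ = 90.00° (in denominator)
|H| = 200 / 2.1958e+06 ≈ 9.1083e-05
Gain = 20 log₁₀(9.1083e-05) ≈ -80.81 dB
∠H = 0.00° − 155.58° = -155.58°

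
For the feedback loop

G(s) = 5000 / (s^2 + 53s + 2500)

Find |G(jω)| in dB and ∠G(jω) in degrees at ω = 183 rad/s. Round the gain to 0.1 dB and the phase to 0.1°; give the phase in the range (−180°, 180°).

At s = jω = j183:
quadratic: (j183)² + 53·j183 + 2500 = -30989 + j9699 → |·| ≈ 32471, ∠ ≈ 162.62°
|G| = 5000 / 32471 ≈ 0.15398
Gain = 20 log₁₀(0.15398) ≈ -16.25 dB
∠G = 0.00° − 162.62° = -162.62°

-16.3 dB, -162.6°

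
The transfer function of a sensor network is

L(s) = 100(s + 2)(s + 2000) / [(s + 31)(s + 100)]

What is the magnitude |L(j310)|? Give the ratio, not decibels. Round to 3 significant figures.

At s = jω = j310:
zero (s+2): 2 + j310 → |·| = √(2²+310²) = √96104 ≈ 310.01, ∠ = arctan(310/2) ≈ 89.63°
zero (s+2000): 2000 + j310 → |·| = √(2000²+310²) = √4096100 ≈ 2023.9, ∠ = arctan(310/2000) ≈ 8.81°
pole (s+31): 31 + j310 → |·| = √(31²+310²) = √97061 ≈ 311.55, ∠ = arctan(310/31) ≈ 84.29°
pole (s+100): 100 + j310 → |·| = √(100²+310²) = √106100 ≈ 325.73, ∠ = arctan(310/100) ≈ 72.12°
|L| = 100 · 6.2743e+05 / 1.0148e+05 ≈ 618.28

618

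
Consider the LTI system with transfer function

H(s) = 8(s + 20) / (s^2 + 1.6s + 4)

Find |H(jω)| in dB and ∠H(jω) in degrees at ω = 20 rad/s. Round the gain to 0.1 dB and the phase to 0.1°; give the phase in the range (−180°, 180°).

At s = jω = j20:
zero (s+20): 20 + j20 → |·| = √(20²+20²) = √800 ≈ 28.284, ∠ = arctan(20/20) ≈ 45.00°
quadratic: (j20)² + 1.6·j20 + 4 = -396 + j32 → |·| ≈ 397.29, ∠ ≈ 175.38°
|H| = 8 · 28.284 / 397.29 ≈ 0.56954
Gain = 20 log₁₀(0.56954) ≈ -4.89 dB
∠H = 45.00° − 175.38° = -130.38°

-4.9 dB, -130.4°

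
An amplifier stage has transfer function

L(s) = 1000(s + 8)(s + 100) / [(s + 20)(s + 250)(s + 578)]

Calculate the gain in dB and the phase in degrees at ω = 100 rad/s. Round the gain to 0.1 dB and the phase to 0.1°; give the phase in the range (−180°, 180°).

At s = jω = j100:
zero (s+8): 8 + j100 → |·| = √(8²+100²) = √10064 ≈ 100.32, ∠ = arctan(100/8) ≈ 85.43°
zero (s+100): 100 + j100 → |·| = √(100²+100²) = √20000 ≈ 141.42, ∠ = arctan(100/100) ≈ 45.00°
pole (s+20): 20 + j100 → |·| = √(20²+100²) = √10400 ≈ 101.98, ∠ = arctan(100/20) ≈ 78.69°
pole (s+250): 250 + j100 → |·| = √(250²+100²) = √72500 ≈ 269.26, ∠ = arctan(100/250) ≈ 21.80°
pole (s+578): 578 + j100 → |·| = √(578²+100²) = √344084 ≈ 586.59, ∠ = arctan(100/578) ≈ 9.82°
|L| = 1000 · 14187 / 1.6107e+07 ≈ 0.8808
Gain = 20 log₁₀(0.8808) ≈ -1.10 dB
∠L = 130.43° − 110.31° = 20.12°

-1.1 dB, 20.1°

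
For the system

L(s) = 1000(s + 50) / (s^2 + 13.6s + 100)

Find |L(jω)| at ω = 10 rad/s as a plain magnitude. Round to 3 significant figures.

At s = jω = j10:
zero (s+50): 50 + j10 → |·| = √(50²+10²) = √2600 ≈ 50.99, ∠ = arctan(10/50) ≈ 11.31°
quadratic: (j10)² + 13.6·j10 + 100 = 0 + j136 → |·| ≈ 136, ∠ ≈ 90.00°
|L| = 1000 · 50.99 / 136 ≈ 374.93

375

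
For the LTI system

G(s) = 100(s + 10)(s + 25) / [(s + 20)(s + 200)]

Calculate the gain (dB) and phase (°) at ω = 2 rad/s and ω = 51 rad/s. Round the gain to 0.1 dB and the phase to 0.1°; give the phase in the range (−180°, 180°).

At s = jω = j2:
zero (s+10): 10 + j2 → |·| = √(10²+2²) = √104 ≈ 10.198, ∠ = arctan(2/10) ≈ 11.31°
zero (s+25): 25 + j2 → |·| = √(25²+2²) = √629 ≈ 25.08, ∠ = arctan(2/25) ≈ 4.57°
pole (s+20): 20 + j2 → |·| = √(20²+2²) = √404 ≈ 20.1, ∠ = arctan(2/20) ≈ 5.71°
pole (s+200): 200 + j2 → |·| = √(200²+2²) = √40004 ≈ 200.01, ∠ = arctan(2/200) ≈ 0.57°
|G| = 100 · 255.77 / 4020.2 ≈ 6.3621
Gain = 20 log₁₀(6.3621) ≈ 16.07 dB
∠G = 15.88° − 6.28° = 9.60°

At s = jω = j51:
zero (s+10): 10 + j51 → |·| = √(10²+51²) = √2701 ≈ 51.971, ∠ = arctan(51/10) ≈ 78.91°
zero (s+25): 25 + j51 → |·| = √(25²+51²) = √3226 ≈ 56.798, ∠ = arctan(51/25) ≈ 63.89°
pole (s+20): 20 + j51 → |·| = √(20²+51²) = √3001 ≈ 54.781, ∠ = arctan(51/20) ≈ 68.59°
pole (s+200): 200 + j51 → |·| = √(200²+51²) = √42601 ≈ 206.4, ∠ = arctan(51/200) ≈ 14.31°
|G| = 100 · 2951.8 / 11307 ≈ 26.106
Gain = 20 log₁₀(26.106) ≈ 28.33 dB
∠G = 142.80° − 82.90° = 59.90°

ω = 2: 16.1 dB, 9.6°; ω = 51: 28.3 dB, 59.9°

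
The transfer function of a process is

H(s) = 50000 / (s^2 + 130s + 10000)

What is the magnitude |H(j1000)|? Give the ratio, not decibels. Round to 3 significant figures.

0.0501

At s = jω = j1000:
quadratic: (j1000)² + 130·j1000 + 10000 = -990000 + j130000 → |·| ≈ 9.985e+05, ∠ ≈ 172.52°
|H| = 50000 / 9.985e+05 ≈ 0.050075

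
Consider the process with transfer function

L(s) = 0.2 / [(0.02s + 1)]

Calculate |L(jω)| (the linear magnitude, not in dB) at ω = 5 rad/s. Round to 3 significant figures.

0.199

At ω = 5 rad/s:
pole (1 + j5·0.02) = 1 + j0.1 → |·| ≈ 1.005, ∠ ≈ 5.71°
|L| = 0.2 · 1 / (1.005) ≈ 0.199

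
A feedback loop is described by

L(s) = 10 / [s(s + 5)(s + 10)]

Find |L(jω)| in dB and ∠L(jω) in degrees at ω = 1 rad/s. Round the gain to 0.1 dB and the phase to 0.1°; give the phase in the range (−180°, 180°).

At s = jω = j1:
pole (s+5): 5 + j1 → |·| = √(5²+1²) = √26 ≈ 5.099, ∠ = arctan(1/5) ≈ 11.31°
pole (s+10): 10 + j1 → |·| = √(10²+1²) = √101 ≈ 10.05, ∠ = arctan(1/10) ≈ 5.71°
pole at origin: |s| = 1, ∠ = 90.00° (in denominator)
|L| = 10 / 51.245 ≈ 0.19514
Gain = 20 log₁₀(0.19514) ≈ -14.19 dB
∠L = 0.00° − 107.02° = -107.02°

-14.2 dB, -107.0°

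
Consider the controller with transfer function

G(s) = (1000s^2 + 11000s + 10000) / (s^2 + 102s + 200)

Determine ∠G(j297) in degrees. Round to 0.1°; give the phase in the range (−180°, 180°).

16.9°

Substitute s = j297:
Numerator: 1000(j297)^2 + 11000(j297) + 10000 = -88199000 + j3267000
Denominator: (j297)^2 + 102(j297) + 200 = -88009 + j30294
|N| = √(88199000² + 3267000²) ≈ 8.8259e+07, ∠N ≈ 177.88°
|D| = √(88009² + 30294²) ≈ 93077, ∠D ≈ 161.01°
∠G = 177.88° − 161.01° = 16.87°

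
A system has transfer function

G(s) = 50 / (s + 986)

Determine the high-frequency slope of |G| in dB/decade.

-20 dB/decade

Each pole contributes −20 dB/decade at high frequency; each zero contributes +20 dB/decade.
Net: 0 zero(s) − 1 pole(s) → -20 dB/decade.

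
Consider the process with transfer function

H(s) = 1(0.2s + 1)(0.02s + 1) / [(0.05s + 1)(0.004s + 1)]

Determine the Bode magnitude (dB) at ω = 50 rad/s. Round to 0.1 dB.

14.3 dB

At ω = 50 rad/s:
zero (1 + j50·0.2) = 1 + j10 → |·| ≈ 10.05, ∠ ≈ 84.29°
zero (1 + j50·0.02) = 1 + j1 → |·| ≈ 1.4142, ∠ ≈ 45.00°
pole (1 + j50·0.05) = 1 + j2.5 → |·| ≈ 2.6926, ∠ ≈ 68.20°
pole (1 + j50·0.004) = 1 + j0.2 → |·| ≈ 1.0198, ∠ ≈ 11.31°
|H| = 1 · 10.05 · 1.4142 / (2.6926 · 1.0198) ≈ 5.1759
Gain = 20 log₁₀(5.1759) ≈ 14.28 dB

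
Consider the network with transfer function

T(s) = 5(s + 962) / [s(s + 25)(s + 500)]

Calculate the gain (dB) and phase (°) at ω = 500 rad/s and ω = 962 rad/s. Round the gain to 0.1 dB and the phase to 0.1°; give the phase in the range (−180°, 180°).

ω = 500: -90.3 dB, 165.3°; ω = 962: -103.4 dB, 164.0°

At s = jω = j500:
zero (s+962): 962 + j500 → |·| = √(962²+500²) = √1175444 ≈ 1084.2, ∠ = arctan(500/962) ≈ 27.46°
pole (s+25): 25 + j500 → |·| = √(25²+500²) = √250625 ≈ 500.62, ∠ = arctan(500/25) ≈ 87.14°
pole (s+500): 500 + j500 → |·| = √(500²+500²) = √500000 ≈ 707.11, ∠ = arctan(500/500) ≈ 45.00°
pole at origin: |s| = 500, ∠ = 90.00° (in denominator)
|T| = 5 · 1084.2 / 1.77e+08 ≈ 3.0627e-05
Gain = 20 log₁₀(3.0627e-05) ≈ -90.28 dB
∠T = 27.46° − 222.14° = -194.68° ≡ 165.32° (principal value)

At s = jω = j962:
zero (s+962): 962 + j962 → |·| = √(962²+962²) = √1850888 ≈ 1360.5, ∠ = arctan(962/962) ≈ 45.00°
pole (s+25): 25 + j962 → |·| = √(25²+962²) = √926069 ≈ 962.32, ∠ = arctan(962/25) ≈ 88.51°
pole (s+500): 500 + j962 → |·| = √(500²+962²) = √1175444 ≈ 1084.2, ∠ = arctan(962/500) ≈ 62.54°
pole at origin: |s| = 962, ∠ = 90.00° (in denominator)
|T| = 5 · 1360.5 / 1.0037e+09 ≈ 6.7774e-06
Gain = 20 log₁₀(6.7774e-06) ≈ -103.38 dB
∠T = 45.00° − 241.05° = -196.05° ≡ 163.95° (principal value)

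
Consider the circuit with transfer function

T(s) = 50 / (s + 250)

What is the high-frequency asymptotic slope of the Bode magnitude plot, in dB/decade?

Each pole contributes −20 dB/decade at high frequency; each zero contributes +20 dB/decade.
Net: 0 zero(s) − 1 pole(s) → -20 dB/decade.

-20 dB/decade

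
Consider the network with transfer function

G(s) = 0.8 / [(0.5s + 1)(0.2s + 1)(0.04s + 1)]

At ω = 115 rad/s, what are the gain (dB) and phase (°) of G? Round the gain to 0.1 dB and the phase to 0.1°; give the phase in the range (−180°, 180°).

At ω = 115 rad/s:
pole (1 + j115·0.5) = 1 + j57.5 → |·| ≈ 57.509, ∠ ≈ 89.00°
pole (1 + j115·0.2) = 1 + j23 → |·| ≈ 23.022, ∠ ≈ 87.51°
pole (1 + j115·0.04) = 1 + j4.6 → |·| ≈ 4.7074, ∠ ≈ 77.74°
|G| = 0.8 · 1 / (57.509 · 23.022 · 4.7074) ≈ 0.00012836
Gain = 20 log₁₀(0.00012836) ≈ -77.83 dB
∠G = (0°) − (89.00° + 87.51° + 77.74°) = -254.25° ≡ 105.75° (principal value)

-77.8 dB, 105.8°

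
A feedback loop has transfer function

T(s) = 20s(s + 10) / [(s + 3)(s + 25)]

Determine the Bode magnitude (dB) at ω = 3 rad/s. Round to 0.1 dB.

At s = jω = j3:
zero (s+10): 10 + j3 → |·| = √(10²+3²) = √109 ≈ 10.44, ∠ = arctan(3/10) ≈ 16.70°
zero at origin: s = j3 → |·| = 3, ∠ = 90.00°
pole (s+3): 3 + j3 → |·| = √(3²+3²) = √18 ≈ 4.2426, ∠ = arctan(3/3) ≈ 45.00°
pole (s+25): 25 + j3 → |·| = √(25²+3²) = √634 ≈ 25.179, ∠ = arctan(3/25) ≈ 6.84°
|T| = 20 · 31.32 / 106.82 ≈ 5.8641
Gain = 20 log₁₀(5.8641) ≈ 15.36 dB

15.4 dB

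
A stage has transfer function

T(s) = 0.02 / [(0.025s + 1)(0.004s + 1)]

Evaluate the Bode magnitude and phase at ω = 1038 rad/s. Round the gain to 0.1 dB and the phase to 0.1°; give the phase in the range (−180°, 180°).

At ω = 1038 rad/s:
pole (1 + j1038·0.025) = 1 + j25.95 → |·| ≈ 25.969, ∠ ≈ 87.79°
pole (1 + j1038·0.004) = 1 + j4.152 → |·| ≈ 4.2707, ∠ ≈ 76.46°
|T| = 0.02 · 1 / (25.969 · 4.2707) ≈ 0.00018033
Gain = 20 log₁₀(0.00018033) ≈ -74.88 dB
∠T = (0°) − (87.79° + 76.46°) = -164.25°

-74.9 dB, -164.3°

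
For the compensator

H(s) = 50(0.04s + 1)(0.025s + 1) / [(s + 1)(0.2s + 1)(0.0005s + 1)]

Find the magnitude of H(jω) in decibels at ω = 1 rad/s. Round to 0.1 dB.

30.8 dB

At ω = 1 rad/s:
zero (1 + j1·0.04) = 1 + j0.04 → |·| ≈ 1.0008, ∠ ≈ 2.29°
zero (1 + j1·0.025) = 1 + j0.025 → |·| ≈ 1.0003, ∠ ≈ 1.43°
pole (1 + j1·1) = 1 + j1 → |·| ≈ 1.4142, ∠ ≈ 45.00°
pole (1 + j1·0.2) = 1 + j0.2 → |·| ≈ 1.0198, ∠ ≈ 11.31°
pole (1 + j1·0.0005) = 1 + j0.0005 → |·| ≈ 1, ∠ ≈ 0.03°
|H| = 50 · 1.0008 · 1.0003 / (1.4142 · 1.0198 · 1) ≈ 34.707
Gain = 20 log₁₀(34.707) ≈ 30.81 dB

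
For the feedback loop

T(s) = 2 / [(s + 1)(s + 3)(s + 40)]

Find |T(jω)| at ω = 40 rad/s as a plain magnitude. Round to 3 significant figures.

2.20e-05

At s = jω = j40:
pole (s+1): 1 + j40 → |·| = √(1²+40²) = √1601 ≈ 40.012, ∠ = arctan(40/1) ≈ 88.57°
pole (s+3): 3 + j40 → |·| = √(3²+40²) = √1609 ≈ 40.112, ∠ = arctan(40/3) ≈ 85.71°
pole (s+40): 40 + j40 → |·| = √(40²+40²) = √3200 ≈ 56.569, ∠ = arctan(40/40) ≈ 45.00°
|T| = 2 / 90791 ≈ 2.2029e-05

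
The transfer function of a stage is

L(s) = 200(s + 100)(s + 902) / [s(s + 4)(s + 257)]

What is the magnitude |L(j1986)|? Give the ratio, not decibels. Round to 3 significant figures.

0.110

At s = jω = j1986:
zero (s+100): 100 + j1986 → |·| = √(100²+1986²) = √3954196 ≈ 1988.5, ∠ = arctan(1986/100) ≈ 87.12°
zero (s+902): 902 + j1986 → |·| = √(902²+1986²) = √4757800 ≈ 2181.2, ∠ = arctan(1986/902) ≈ 65.57°
pole (s+4): 4 + j1986 → |·| = √(4²+1986²) = √3944212 ≈ 1986, ∠ = arctan(1986/4) ≈ 89.88°
pole (s+257): 257 + j1986 → |·| = √(257²+1986²) = √4010245 ≈ 2002.6, ∠ = arctan(1986/257) ≈ 82.63°
pole at origin: |s| = 1986, ∠ = 90.00° (in denominator)
|L| = 200 · 4.3373e+06 / 7.8986e+09 ≈ 0.10982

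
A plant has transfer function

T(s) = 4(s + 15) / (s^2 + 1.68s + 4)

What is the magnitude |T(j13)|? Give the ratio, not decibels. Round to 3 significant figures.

0.477

At s = jω = j13:
zero (s+15): 15 + j13 → |·| = √(15²+13²) = √394 ≈ 19.849, ∠ = arctan(13/15) ≈ 40.91°
quadratic: (j13)² + 1.68·j13 + 4 = -165 + j21.84 → |·| ≈ 166.44, ∠ ≈ 172.46°
|T| = 4 · 19.849 / 166.44 ≈ 0.47702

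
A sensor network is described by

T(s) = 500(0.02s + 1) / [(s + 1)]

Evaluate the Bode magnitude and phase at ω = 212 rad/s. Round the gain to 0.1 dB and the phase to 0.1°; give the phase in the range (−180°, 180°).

20.2 dB, -13.0°

At ω = 212 rad/s:
zero (1 + j212·0.02) = 1 + j4.24 → |·| ≈ 4.3563, ∠ ≈ 76.73°
pole (1 + j212·1) = 1 + j212 → |·| ≈ 212, ∠ ≈ 89.73°
|T| = 500 · 4.3563 / (212) ≈ 10.274
Gain = 20 log₁₀(10.274) ≈ 20.23 dB
∠T = (76.73°) − (89.73°) = -13.00°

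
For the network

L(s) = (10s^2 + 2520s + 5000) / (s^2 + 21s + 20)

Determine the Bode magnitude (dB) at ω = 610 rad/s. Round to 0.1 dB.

Substitute s = j610:
Numerator: 10(j610)^2 + 2520(j610) + 5000 = -3716000 + j1537200
Denominator: (j610)^2 + 21(j610) + 20 = -372080 + j12810
|N| = √(3716000² + 1537200²) ≈ 4.0214e+06, ∠N ≈ 157.53°
|D| = √(372080² + 12810²) ≈ 3.723e+05, ∠D ≈ 178.03°
|L| = 4.0214e+06 / 3.723e+05 ≈ 10.802
Gain = 20 log₁₀(10.802) ≈ 20.67 dB

20.7 dB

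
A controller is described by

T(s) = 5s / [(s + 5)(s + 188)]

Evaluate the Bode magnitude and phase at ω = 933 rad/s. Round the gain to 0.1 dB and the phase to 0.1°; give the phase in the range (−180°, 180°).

At s = jω = j933:
zero at origin: s = j933 → |·| = 933, ∠ = 90.00°
pole (s+5): 5 + j933 → |·| = √(5²+933²) = √870514 ≈ 933.01, ∠ = arctan(933/5) ≈ 89.69°
pole (s+188): 188 + j933 → |·| = √(188²+933²) = √905833 ≈ 951.75, ∠ = arctan(933/188) ≈ 78.61°
|T| = 5 · 933 / 8.8799e+05 ≈ 0.0052534
Gain = 20 log₁₀(0.0052534) ≈ -45.59 dB
∠T = 90.00° − 168.30° = -78.30°

-45.6 dB, -78.3°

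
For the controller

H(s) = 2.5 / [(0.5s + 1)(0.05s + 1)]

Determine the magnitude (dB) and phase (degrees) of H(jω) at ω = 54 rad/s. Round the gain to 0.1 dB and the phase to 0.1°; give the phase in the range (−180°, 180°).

At ω = 54 rad/s:
pole (1 + j54·0.5) = 1 + j27 → |·| ≈ 27.019, ∠ ≈ 87.88°
pole (1 + j54·0.05) = 1 + j2.7 → |·| ≈ 2.8792, ∠ ≈ 69.68°
|H| = 2.5 · 1 / (27.019 · 2.8792) ≈ 0.032137
Gain = 20 log₁₀(0.032137) ≈ -29.86 dB
∠H = (0°) − (87.88° + 69.68°) = -157.56°

-29.9 dB, -157.6°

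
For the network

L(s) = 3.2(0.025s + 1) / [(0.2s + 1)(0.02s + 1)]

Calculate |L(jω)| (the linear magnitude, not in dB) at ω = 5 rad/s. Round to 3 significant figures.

At ω = 5 rad/s:
zero (1 + j5·0.025) = 1 + j0.125 → |·| ≈ 1.0078, ∠ ≈ 7.13°
pole (1 + j5·0.2) = 1 + j1 → |·| ≈ 1.4142, ∠ ≈ 45.00°
pole (1 + j5·0.02) = 1 + j0.1 → |·| ≈ 1.005, ∠ ≈ 5.71°
|L| = 3.2 · 1.0078 / (1.4142 · 1.005) ≈ 2.2691

2.27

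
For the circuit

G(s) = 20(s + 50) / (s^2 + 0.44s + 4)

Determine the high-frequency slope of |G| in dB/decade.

-20 dB/decade

Each pole contributes −20 dB/decade at high frequency; each zero contributes +20 dB/decade.
Net: 1 zero(s) − 2 pole(s) → -20 dB/decade.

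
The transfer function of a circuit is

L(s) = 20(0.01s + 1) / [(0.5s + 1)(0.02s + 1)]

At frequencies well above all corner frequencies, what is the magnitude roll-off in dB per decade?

-20 dB/decade

Each pole contributes −20 dB/decade at high frequency; each zero contributes +20 dB/decade.
Net: 1 zero(s) − 2 pole(s) → -20 dB/decade.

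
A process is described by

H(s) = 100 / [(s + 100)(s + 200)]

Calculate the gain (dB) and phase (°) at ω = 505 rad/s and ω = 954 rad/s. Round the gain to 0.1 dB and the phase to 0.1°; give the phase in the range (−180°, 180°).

ω = 505: -68.9 dB, -147.2°; ω = 954: -79.4 dB, -162.2°

At s = jω = j505:
pole (s+100): 100 + j505 → |·| = √(100²+505²) = √265025 ≈ 514.81, ∠ = arctan(505/100) ≈ 78.80°
pole (s+200): 200 + j505 → |·| = √(200²+505²) = √295025 ≈ 543.16, ∠ = arctan(505/200) ≈ 68.39°
|H| = 100 / 2.7962e+05 ≈ 0.00035763
Gain = 20 log₁₀(0.00035763) ≈ -68.93 dB
∠H = 0.00° − 147.19° = -147.19°

At s = jω = j954:
pole (s+100): 100 + j954 → |·| = √(100²+954²) = √920116 ≈ 959.23, ∠ = arctan(954/100) ≈ 84.02°
pole (s+200): 200 + j954 → |·| = √(200²+954²) = √950116 ≈ 974.74, ∠ = arctan(954/200) ≈ 78.16°
|H| = 100 / 9.35e+05 ≈ 0.00010695
Gain = 20 log₁₀(0.00010695) ≈ -79.42 dB
∠H = 0.00° − 162.18° = -162.18°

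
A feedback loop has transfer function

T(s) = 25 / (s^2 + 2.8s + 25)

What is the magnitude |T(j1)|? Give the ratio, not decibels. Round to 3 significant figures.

1.03

At s = jω = j1:
quadratic: (j1)² + 2.8·j1 + 25 = 24 + j2.8 → |·| ≈ 24.163, ∠ ≈ 6.65°
|T| = 25 / 24.163 ≈ 1.0346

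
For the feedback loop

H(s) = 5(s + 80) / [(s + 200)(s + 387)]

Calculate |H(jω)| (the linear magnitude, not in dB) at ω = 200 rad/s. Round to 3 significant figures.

0.00874

At s = jω = j200:
zero (s+80): 80 + j200 → |·| = √(80²+200²) = √46400 ≈ 215.41, ∠ = arctan(200/80) ≈ 68.20°
pole (s+200): 200 + j200 → |·| = √(200²+200²) = √80000 ≈ 282.84, ∠ = arctan(200/200) ≈ 45.00°
pole (s+387): 387 + j200 → |·| = √(387²+200²) = √189769 ≈ 435.62, ∠ = arctan(200/387) ≈ 27.33°
|H| = 5 · 215.41 / 1.2321e+05 ≈ 0.0087416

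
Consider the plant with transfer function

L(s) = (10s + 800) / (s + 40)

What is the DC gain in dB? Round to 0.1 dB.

26.0 dB

L(0) = 800 / 40 = 20
20 log₁₀(20) ≈ 26.02 dB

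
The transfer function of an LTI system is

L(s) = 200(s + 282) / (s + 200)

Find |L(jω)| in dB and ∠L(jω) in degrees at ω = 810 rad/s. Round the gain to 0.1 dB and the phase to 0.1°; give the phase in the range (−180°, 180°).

At s = jω = j810:
zero (s+282): 282 + j810 → |·| = √(282²+810²) = √735624 ≈ 857.69, ∠ = arctan(810/282) ≈ 70.80°
pole (s+200): 200 + j810 → |·| = √(200²+810²) = √696100 ≈ 834.33, ∠ = arctan(810/200) ≈ 76.13°
|L| = 200 · 857.69 / 834.33 ≈ 205.6
Gain = 20 log₁₀(205.6) ≈ 46.26 dB
∠L = 70.80° − 76.13° = -5.33°

46.3 dB, -5.3°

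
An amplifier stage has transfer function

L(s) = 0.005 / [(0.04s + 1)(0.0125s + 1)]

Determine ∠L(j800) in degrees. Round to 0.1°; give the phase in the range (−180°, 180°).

-172.5°

At ω = 800 rad/s:
pole (1 + j800·0.04) = 1 + j32 → |·| ≈ 32.016, ∠ ≈ 88.21°
pole (1 + j800·0.0125) = 1 + j10 → |·| ≈ 10.05, ∠ ≈ 84.29°
∠L = (0°) − (88.21° + 84.29°) = -172.50°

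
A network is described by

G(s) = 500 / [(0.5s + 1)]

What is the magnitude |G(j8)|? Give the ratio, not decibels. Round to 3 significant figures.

At ω = 8 rad/s:
pole (1 + j8·0.5) = 1 + j4 → |·| ≈ 4.1231, ∠ ≈ 75.96°
|G| = 500 · 1 / (4.1231) ≈ 121.27

121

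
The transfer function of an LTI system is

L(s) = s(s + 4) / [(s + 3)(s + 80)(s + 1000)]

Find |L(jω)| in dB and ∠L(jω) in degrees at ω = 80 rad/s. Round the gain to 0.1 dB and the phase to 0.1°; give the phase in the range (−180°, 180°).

At s = jω = j80:
zero (s+4): 4 + j80 → |·| = √(4²+80²) = √6416 ≈ 80.1, ∠ = arctan(80/4) ≈ 87.14°
zero at origin: s = j80 → |·| = 80, ∠ = 90.00°
pole (s+3): 3 + j80 → |·| = √(3²+80²) = √6409 ≈ 80.056, ∠ = arctan(80/3) ≈ 87.85°
pole (s+80): 80 + j80 → |·| = √(80²+80²) = √12800 ≈ 113.14, ∠ = arctan(80/80) ≈ 45.00°
pole (s+1000): 1000 + j80 → |·| = √(1000²+80²) = √1006400 ≈ 1003.2, ∠ = arctan(80/1000) ≈ 4.57°
|L| = 1 · 6408 / 9.0865e+06 ≈ 0.00070522
Gain = 20 log₁₀(0.00070522) ≈ -63.03 dB
∠L = 177.14° − 137.42° = 39.72°

-63.0 dB, 39.7°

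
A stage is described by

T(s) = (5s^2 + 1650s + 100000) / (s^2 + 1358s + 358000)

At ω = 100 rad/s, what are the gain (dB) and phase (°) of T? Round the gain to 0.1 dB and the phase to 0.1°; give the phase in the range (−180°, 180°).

Substitute s = j100:
Numerator: 5(j100)^2 + 1650(j100) + 100000 = 50000 + j165000
Denominator: (j100)^2 + 1358(j100) + 358000 = 348000 + j135800
|N| = √(50000² + 165000²) ≈ 1.7241e+05, ∠N ≈ 73.14°
|D| = √(348000² + 135800²) ≈ 3.7356e+05, ∠D ≈ 21.32°
|T| = 1.7241e+05 / 3.7356e+05 ≈ 0.46153
Gain = 20 log₁₀(0.46153) ≈ -6.72 dB
∠T = 73.14° − 21.32° = 51.82°

-6.7 dB, 51.8°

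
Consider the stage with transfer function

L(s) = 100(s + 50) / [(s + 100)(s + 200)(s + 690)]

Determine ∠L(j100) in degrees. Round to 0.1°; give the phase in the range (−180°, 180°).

-16.4°

At s = jω = j100:
zero (s+50): 50 + j100 → |·| = √(50²+100²) = √12500 ≈ 111.8, ∠ = arctan(100/50) ≈ 63.43°
pole (s+100): 100 + j100 → |·| = √(100²+100²) = √20000 ≈ 141.42, ∠ = arctan(100/100) ≈ 45.00°
pole (s+200): 200 + j100 → |·| = √(200²+100²) = √50000 ≈ 223.61, ∠ = arctan(100/200) ≈ 26.57°
pole (s+690): 690 + j100 → |·| = √(690²+100²) = √486100 ≈ 697.21, ∠ = arctan(100/690) ≈ 8.25°
∠L = 63.43° − 79.82° = -16.39°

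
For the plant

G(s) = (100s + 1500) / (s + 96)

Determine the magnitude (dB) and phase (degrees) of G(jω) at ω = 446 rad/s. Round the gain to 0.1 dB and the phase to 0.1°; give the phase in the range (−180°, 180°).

Substitute s = j446:
Numerator: 100(j446) + 1500 = 1500 + j44600
Denominator: (j446) + 96 = 96 + j446
|N| = √(1500² + 44600²) ≈ 44625, ∠N ≈ 88.07°
|D| = √(96² + 446²) ≈ 456.21, ∠D ≈ 77.85°
|G| = 44625 / 456.21 ≈ 97.817
Gain = 20 log₁₀(97.817) ≈ 39.81 dB
∠G = 88.07° − 77.85° = 10.22°

39.8 dB, 10.2°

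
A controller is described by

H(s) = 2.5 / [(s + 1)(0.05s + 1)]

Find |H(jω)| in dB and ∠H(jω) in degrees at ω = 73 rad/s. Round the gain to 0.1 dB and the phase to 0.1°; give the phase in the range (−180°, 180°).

-40.9 dB, -163.9°

At ω = 73 rad/s:
pole (1 + j73·1) = 1 + j73 → |·| ≈ 73.007, ∠ ≈ 89.22°
pole (1 + j73·0.05) = 1 + j3.65 → |·| ≈ 3.7845, ∠ ≈ 74.68°
|H| = 2.5 · 1 / (73.007 · 3.7845) ≈ 0.0090483
Gain = 20 log₁₀(0.0090483) ≈ -40.87 dB
∠H = (0°) − (89.22° + 74.68°) = -163.90°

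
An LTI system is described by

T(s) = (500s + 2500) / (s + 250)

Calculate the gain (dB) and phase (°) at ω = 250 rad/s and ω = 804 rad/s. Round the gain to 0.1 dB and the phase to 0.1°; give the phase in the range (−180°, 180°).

Substitute s = j250:
Numerator: 500(j250) + 2500 = 2500 + j125000
Denominator: (j250) + 250 = 250 + j250
|N| = √(2500² + 125000²) ≈ 1.2502e+05, ∠N ≈ 88.85°
|D| = √(250² + 250²) ≈ 353.55, ∠D ≈ 45.00°
|T| = 1.2502e+05 / 353.55 ≈ 353.61
Gain = 20 log₁₀(353.61) ≈ 50.97 dB
∠T = 88.85° − 45.00° = 43.85°

Substitute s = j804:
Numerator: 500(j804) + 2500 = 2500 + j402000
Denominator: (j804) + 250 = 250 + j804
|N| = √(2500² + 402000²) ≈ 4.0201e+05, ∠N ≈ 89.64°
|D| = √(250² + 804²) ≈ 841.97, ∠D ≈ 72.73°
|T| = 4.0201e+05 / 841.97 ≈ 477.46
Gain = 20 log₁₀(477.46) ≈ 53.58 dB
∠T = 89.64° − 72.73° = 16.91°

ω = 250: 51.0 dB, 43.9°; ω = 804: 53.6 dB, 16.9°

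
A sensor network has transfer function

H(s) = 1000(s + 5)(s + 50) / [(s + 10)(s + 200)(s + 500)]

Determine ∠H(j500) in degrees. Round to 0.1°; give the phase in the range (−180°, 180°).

-28.3°

At s = jω = j500:
zero (s+5): 5 + j500 → |·| = √(5²+500²) = √250025 ≈ 500.02, ∠ = arctan(500/5) ≈ 89.43°
zero (s+50): 50 + j500 → |·| = √(50²+500²) = √252500 ≈ 502.49, ∠ = arctan(500/50) ≈ 84.29°
pole (s+10): 10 + j500 → |·| = √(10²+500²) = √250100 ≈ 500.1, ∠ = arctan(500/10) ≈ 88.85°
pole (s+200): 200 + j500 → |·| = √(200²+500²) = √290000 ≈ 538.52, ∠ = arctan(500/200) ≈ 68.20°
pole (s+500): 500 + j500 → |·| = √(500²+500²) = √500000 ≈ 707.11, ∠ = arctan(500/500) ≈ 45.00°
∠H = 173.72° − 202.05° = -28.33°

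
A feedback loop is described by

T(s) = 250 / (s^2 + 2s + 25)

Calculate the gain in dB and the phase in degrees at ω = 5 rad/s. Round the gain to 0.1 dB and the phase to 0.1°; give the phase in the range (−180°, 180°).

28.0 dB, -90.0°

At s = jω = j5:
quadratic: (j5)² + 2·j5 + 25 = 0 + j10 → |·| ≈ 10, ∠ ≈ 90.00°
|T| = 250 / 10 ≈ 25
Gain = 20 log₁₀(25) ≈ 27.96 dB
∠T = 0.00° − 90.00° = -90.00°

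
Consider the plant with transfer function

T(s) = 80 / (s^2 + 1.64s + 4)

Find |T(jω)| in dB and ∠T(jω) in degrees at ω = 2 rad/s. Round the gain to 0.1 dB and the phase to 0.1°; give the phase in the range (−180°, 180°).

At s = jω = j2:
quadratic: (j2)² + 1.64·j2 + 4 = 0 + j3.28 → |·| ≈ 3.28, ∠ ≈ 90.00°
|T| = 80 / 3.28 ≈ 24.39
Gain = 20 log₁₀(24.39) ≈ 27.74 dB
∠T = 0.00° − 90.00° = -90.00°

27.7 dB, -90.0°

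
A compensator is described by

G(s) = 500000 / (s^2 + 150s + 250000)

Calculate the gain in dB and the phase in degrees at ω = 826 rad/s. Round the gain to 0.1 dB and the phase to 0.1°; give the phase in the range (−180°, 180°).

At s = jω = j826:
quadratic: (j826)² + 150·j826 + 250000 = -432276 + j123900 → |·| ≈ 4.4968e+05, ∠ ≈ 164.01°
|G| = 500000 / 4.4968e+05 ≈ 1.1119
Gain = 20 log₁₀(1.1119) ≈ 0.92 dB
∠G = 0.00° − 164.01° = -164.01°

0.9 dB, -164.0°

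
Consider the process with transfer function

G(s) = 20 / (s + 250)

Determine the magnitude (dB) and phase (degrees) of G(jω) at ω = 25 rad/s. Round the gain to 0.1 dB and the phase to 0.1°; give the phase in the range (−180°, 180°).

-22.0 dB, -5.7°

At s = jω = j25:
pole (s+250): 250 + j25 → |·| = √(250²+25²) = √63125 ≈ 251.25, ∠ = arctan(25/250) ≈ 5.71°
|G| = 20 / 251.25 ≈ 0.079602
Gain = 20 log₁₀(0.079602) ≈ -21.98 dB
∠G = 0.00° − 5.71° = -5.71°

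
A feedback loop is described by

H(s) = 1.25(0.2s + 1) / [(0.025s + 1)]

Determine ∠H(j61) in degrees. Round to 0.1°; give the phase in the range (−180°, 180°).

At ω = 61 rad/s:
zero (1 + j61·0.2) = 1 + j12.2 → |·| ≈ 12.241, ∠ ≈ 85.31°
pole (1 + j61·0.025) = 1 + j1.525 → |·| ≈ 1.8236, ∠ ≈ 56.75°
∠H = (85.31°) − (56.75°) = 28.56°

28.6°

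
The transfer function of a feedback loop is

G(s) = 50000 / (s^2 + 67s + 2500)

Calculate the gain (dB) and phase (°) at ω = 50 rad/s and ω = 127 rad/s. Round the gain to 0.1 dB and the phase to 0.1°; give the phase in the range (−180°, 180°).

At s = jω = j50:
quadratic: (j50)² + 67·j50 + 2500 = 0 + j3350 → |·| ≈ 3350, ∠ ≈ 90.00°
|G| = 50000 / 3350 ≈ 14.925
Gain = 20 log₁₀(14.925) ≈ 23.48 dB
∠G = 0.00° − 90.00° = -90.00°

At s = jω = j127:
quadratic: (j127)² + 67·j127 + 2500 = -13629 + j8509 → |·| ≈ 16067, ∠ ≈ 148.02°
|G| = 50000 / 16067 ≈ 3.112
Gain = 20 log₁₀(3.112) ≈ 9.86 dB
∠G = 0.00° − 148.02° = -148.02°

ω = 50: 23.5 dB, -90.0°; ω = 127: 9.9 dB, -148.0°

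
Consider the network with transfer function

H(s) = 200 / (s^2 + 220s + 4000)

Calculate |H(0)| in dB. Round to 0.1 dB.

H(0) = 200 / 4000 = 0.05
20 log₁₀(0.05) ≈ -26.02 dB

-26.0 dB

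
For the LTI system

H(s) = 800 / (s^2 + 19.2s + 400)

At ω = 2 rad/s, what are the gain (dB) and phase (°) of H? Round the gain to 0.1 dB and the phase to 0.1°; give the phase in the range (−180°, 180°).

6.1 dB, -5.5°

At s = jω = j2:
quadratic: (j2)² + 19.2·j2 + 400 = 396 + j38.4 → |·| ≈ 397.86, ∠ ≈ 5.54°
|H| = 800 / 397.86 ≈ 2.0108
Gain = 20 log₁₀(2.0108) ≈ 6.07 dB
∠H = 0.00° − 5.54° = -5.54°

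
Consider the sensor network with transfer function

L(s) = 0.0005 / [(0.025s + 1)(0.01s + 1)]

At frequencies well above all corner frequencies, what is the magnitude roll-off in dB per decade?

-40 dB/decade

Each pole contributes −20 dB/decade at high frequency; each zero contributes +20 dB/decade.
Net: 0 zero(s) − 2 pole(s) → -40 dB/decade.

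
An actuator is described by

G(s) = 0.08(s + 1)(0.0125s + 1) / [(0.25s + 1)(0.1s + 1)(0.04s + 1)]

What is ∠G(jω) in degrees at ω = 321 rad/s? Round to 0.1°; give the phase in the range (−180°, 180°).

-97.2°

At ω = 321 rad/s:
zero (1 + j321·1) = 1 + j321 → |·| ≈ 321, ∠ ≈ 89.82°
zero (1 + j321·0.0125) = 1 + j4.0125 → |·| ≈ 4.1352, ∠ ≈ 76.01°
pole (1 + j321·0.25) = 1 + j80.25 → |·| ≈ 80.256, ∠ ≈ 89.29°
pole (1 + j321·0.1) = 1 + j32.1 → |·| ≈ 32.116, ∠ ≈ 88.22°
pole (1 + j321·0.04) = 1 + j12.84 → |·| ≈ 12.879, ∠ ≈ 85.55°
∠G = (89.82° + 76.01°) − (89.29° + 88.22° + 85.55°) = -97.23°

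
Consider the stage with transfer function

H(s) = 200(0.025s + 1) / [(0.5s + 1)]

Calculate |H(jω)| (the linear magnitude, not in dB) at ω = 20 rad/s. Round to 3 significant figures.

At ω = 20 rad/s:
zero (1 + j20·0.025) = 1 + j0.5 → |·| ≈ 1.118, ∠ ≈ 26.57°
pole (1 + j20·0.5) = 1 + j10 → |·| ≈ 10.05, ∠ ≈ 84.29°
|H| = 200 · 1.118 / (10.05) ≈ 22.249

22.2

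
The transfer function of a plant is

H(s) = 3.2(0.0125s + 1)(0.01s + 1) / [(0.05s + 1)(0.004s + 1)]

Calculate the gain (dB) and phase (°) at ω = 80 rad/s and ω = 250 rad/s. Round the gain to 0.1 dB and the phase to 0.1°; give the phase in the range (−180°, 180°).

At ω = 80 rad/s:
zero (1 + j80·0.0125) = 1 + j1 → |·| ≈ 1.4142, ∠ ≈ 45.00°
zero (1 + j80·0.01) = 1 + j0.8 → |·| ≈ 1.2806, ∠ ≈ 38.66°
pole (1 + j80·0.05) = 1 + j4 → |·| ≈ 4.1231, ∠ ≈ 75.96°
pole (1 + j80·0.004) = 1 + j0.32 → |·| ≈ 1.05, ∠ ≈ 17.74°
|H| = 3.2 · 1.4142 · 1.2806 / (4.1231 · 1.05) ≈ 1.3386
Gain = 20 log₁₀(1.3386) ≈ 2.53 dB
∠H = (45.00° + 38.66°) − (75.96° + 17.74°) = -10.04°

At ω = 250 rad/s:
zero (1 + j250·0.0125) = 1 + j3.125 → |·| ≈ 3.2811, ∠ ≈ 72.26°
zero (1 + j250·0.01) = 1 + j2.5 → |·| ≈ 2.6926, ∠ ≈ 68.20°
pole (1 + j250·0.05) = 1 + j12.5 → |·| ≈ 12.54, ∠ ≈ 85.43°
pole (1 + j250·0.004) = 1 + j1 → |·| ≈ 1.4142, ∠ ≈ 45.00°
|H| = 3.2 · 3.2811 · 2.6926 / (12.54 · 1.4142) ≈ 1.5942
Gain = 20 log₁₀(1.5942) ≈ 4.05 dB
∠H = (72.26° + 68.20°) − (85.43° + 45.00°) = 10.03°

ω = 80: 2.5 dB, -10.0°; ω = 250: 4.1 dB, 10.0°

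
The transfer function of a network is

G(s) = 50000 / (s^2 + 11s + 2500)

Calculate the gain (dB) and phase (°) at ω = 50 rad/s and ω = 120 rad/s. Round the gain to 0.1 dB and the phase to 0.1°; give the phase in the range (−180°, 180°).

At s = jω = j50:
quadratic: (j50)² + 11·j50 + 2500 = 0 + j550 → |·| ≈ 550, ∠ ≈ 90.00°
|G| = 50000 / 550 ≈ 90.909
Gain = 20 log₁₀(90.909) ≈ 39.17 dB
∠G = 0.00° − 90.00° = -90.00°

At s = jω = j120:
quadratic: (j120)² + 11·j120 + 2500 = -11900 + j1320 → |·| ≈ 11973, ∠ ≈ 173.67°
|G| = 50000 / 11973 ≈ 4.1761
Gain = 20 log₁₀(4.1761) ≈ 12.42 dB
∠G = 0.00° − 173.67° = -173.67°

ω = 50: 39.2 dB, -90.0°; ω = 120: 12.4 dB, -173.7°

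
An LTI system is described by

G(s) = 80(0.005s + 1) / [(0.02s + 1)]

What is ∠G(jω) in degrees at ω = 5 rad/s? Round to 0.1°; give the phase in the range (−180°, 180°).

-4.3°

At ω = 5 rad/s:
zero (1 + j5·0.005) = 1 + j0.025 → |·| ≈ 1.0003, ∠ ≈ 1.43°
pole (1 + j5·0.02) = 1 + j0.1 → |·| ≈ 1.005, ∠ ≈ 5.71°
∠G = (1.43°) − (5.71°) = -4.28°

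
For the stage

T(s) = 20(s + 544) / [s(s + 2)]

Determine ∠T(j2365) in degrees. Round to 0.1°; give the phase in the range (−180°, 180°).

-102.9°

At s = jω = j2365:
zero (s+544): 544 + j2365 → |·| = √(544²+2365²) = √5889161 ≈ 2426.8, ∠ = arctan(2365/544) ≈ 77.05°
pole (s+2): 2 + j2365 → |·| = √(2²+2365²) = √5593229 ≈ 2365, ∠ = arctan(2365/2) ≈ 89.95°
pole at origin: |s| = 2365, ∠ = 90.00° (in denominator)
∠T = 77.05° − 179.95° = -102.90°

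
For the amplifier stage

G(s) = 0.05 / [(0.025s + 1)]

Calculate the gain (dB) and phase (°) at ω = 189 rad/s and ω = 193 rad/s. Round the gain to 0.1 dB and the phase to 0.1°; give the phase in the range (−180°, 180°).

ω = 189: -39.7 dB, -78.1°; ω = 193: -39.9 dB, -78.3°

At ω = 189 rad/s:
pole (1 + j189·0.025) = 1 + j4.725 → |·| ≈ 4.8297, ∠ ≈ 78.05°
|G| = 0.05 · 1 / (4.8297) ≈ 0.010353
Gain = 20 log₁₀(0.010353) ≈ -39.70 dB
∠G = (0°) − (78.05°) = -78.05°

At ω = 193 rad/s:
pole (1 + j193·0.025) = 1 + j4.825 → |·| ≈ 4.9275, ∠ ≈ 78.29°
|G| = 0.05 · 1 / (4.9275) ≈ 0.010147
Gain = 20 log₁₀(0.010147) ≈ -39.87 dB
∠G = (0°) − (78.29°) = -78.29°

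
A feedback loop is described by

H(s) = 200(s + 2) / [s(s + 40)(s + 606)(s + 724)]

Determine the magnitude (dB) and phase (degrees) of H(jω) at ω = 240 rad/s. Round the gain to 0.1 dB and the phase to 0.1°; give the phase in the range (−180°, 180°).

-115.6 dB, -121.0°

At s = jω = j240:
zero (s+2): 2 + j240 → |·| = √(2²+240²) = √57604 ≈ 240.01, ∠ = arctan(240/2) ≈ 89.52°
pole (s+40): 40 + j240 → |·| = √(40²+240²) = √59200 ≈ 243.31, ∠ = arctan(240/40) ≈ 80.54°
pole (s+606): 606 + j240 → |·| = √(606²+240²) = √424836 ≈ 651.79, ∠ = arctan(240/606) ≈ 21.61°
pole (s+724): 724 + j240 → |·| = √(724²+240²) = √581776 ≈ 762.74, ∠ = arctan(240/724) ≈ 18.34°
pole at origin: |s| = 240, ∠ = 90.00° (in denominator)
|H| = 200 · 240.01 / 2.9031e+10 ≈ 1.6535e-06
Gain = 20 log₁₀(1.6535e-06) ≈ -115.63 dB
∠H = 89.52° − 210.49° = -120.97°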